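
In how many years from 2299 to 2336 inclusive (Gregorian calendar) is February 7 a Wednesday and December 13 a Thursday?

5

Check each year's weekday for February 7 and December 13:
  2299: Tue/Wed  2300: Wed/Thu ✓  2301: Thu/Fri  2302: Fri/Sat  2303: Sat/Sun  2304: Sun/Tue  2305: Tue/Wed  2306: Wed/Thu ✓  2307: Thu/Fri  2308: Fri/Sun  2309: Sun/Mon  2310: Mon/Tue  2311: Tue/Wed  2312: Wed/Fri  …(10 more)…  2323: Wed/Thu ✓  2324: Thu/Sat  2325: Sat/Sun  2326: Sun/Mon  2327: Mon/Tue  2328: Tue/Thu  2329: Thu/Fri  2330: Fri/Sat  2331: Sat/Sun  2332: Sun/Tue  2333: Tue/Wed  2334: Wed/Thu ✓  2335: Thu/Fri  2336: Fri/Sun
Both conditions hold in: 2300, 2306, 2317, 2323, 2334 — 5.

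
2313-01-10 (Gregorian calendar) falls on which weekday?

January 1, 2313 is a Wednesday.
January 10 is day 10 of the year, i.e. 9 days after Jan 1.
9 mod 7 = 2, so advance 2 weekdays from Wednesday: Friday.

Friday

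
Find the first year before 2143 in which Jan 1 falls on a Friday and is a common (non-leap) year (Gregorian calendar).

Jan 1 advances by 2 weekdays after a leap year and by 1 after a common year.
2143: Jan 1 is Tuesday.
2142: Monday
2141: Sunday
2140: Friday (leap)
2139: Thursday
2138: Wednesday
2137: Tuesday
2136: Sunday (leap)
2135: Saturday
2134: Friday
2134 begins on a Friday and is a common year.

2134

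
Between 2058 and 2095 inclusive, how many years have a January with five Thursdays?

17

January has 31 days; it has five Thursdays when Thursday falls among the first (month-length − 28) days — i.e. when January 1 is one of Thursday/Wednesday/Tuesday.
January 1 by year: 2058:Tue✓ 2059:Wed✓ 2060:Thu✓ 2061:Sat 2062:Sun 2063:Mon 2064:Tue✓ 2065:Thu✓ 2066:Fri 2067:Sat 2068:Sun 2069:Tue✓ 2070:Wed✓ 2071:Thu✓ 2072:Fri …(8 more)… 2081:Wed✓ 2082:Thu✓ 2083:Fri 2084:Sat 2085:Mon 2086:Tue✓ 2087:Wed✓ 2088:Thu✓ 2089:Sat 2090:Sun 2091:Mon 2092:Tue✓ 2093:Thu✓ 2094:Fri 2095:Sat
Years with five Thursdays: 2058, 2059, 2060, 2064, 2065, 2069, 2070, 2071, 2075, 2076, 2081, 2082, 2086, 2087, 2088, 2092, 2093 → 17.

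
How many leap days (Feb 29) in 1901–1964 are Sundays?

2

Leap years in 1901–1964: 16 of them.
Feb 29 weekday advances by 5 (mod 7) from one leap year to the next four years later (or differs when a century non-leap intervenes).
Leap-day weekdays: 1904:Mon 1908:Sat 1912:Thu 1916:Tue 1920:Sun✓ 1924:Fri 1928:Wed 1932:Mon 1936:Sat 1940:Thu 1944:Tue 1948:Sun✓ 1952:Fri 1956:Wed 1960:Mon 1964:Sat
Sunday: 1920, 1948 → 2.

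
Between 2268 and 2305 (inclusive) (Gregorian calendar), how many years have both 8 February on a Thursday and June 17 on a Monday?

Check each year's weekday for 8 February and June 17:
  2268: Sat/Wed  2269: Mon/Thu  2270: Tue/Fri  2271: Wed/Sat  2272: Thu/Mon ✓  2273: Sat/Tue  2274: Sun/Wed  2275: Mon/Thu  2276: Tue/Sat  2277: Thu/Sun  2278: Fri/Mon  2279: Sat/Tue  2280: Sun/Thu  2281: Tue/Fri  …(10 more)…  2292: Mon/Fri  2293: Wed/Sat  2294: Thu/Sun  2295: Fri/Mon  2296: Sat/Wed  2297: Mon/Thu  2298: Tue/Fri  2299: Wed/Sat  2300: Thu/Sun  2301: Fri/Mon  2302: Sat/Tue  2303: Sun/Wed  2304: Mon/Fri  2305: Wed/Sat
Both conditions hold in: 2272 — 1.

1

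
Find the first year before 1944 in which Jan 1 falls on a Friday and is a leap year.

1932

Jan 1 advances by 2 weekdays after a leap year and by 1 after a common year.
1944: Jan 1 is Saturday (leap).
1943: Friday
1942: Thursday
1941: Wednesday
1940: Monday (leap)
1939: Sunday
1938: Saturday
1937: Friday
1936: Wednesday (leap)
1935: Tuesday
1934: Monday
1933: Sunday
1932: Friday (leap)
1932 begins on a Friday and is a leap year.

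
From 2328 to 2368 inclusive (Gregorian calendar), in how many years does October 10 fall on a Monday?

Track October 10's weekday year by year (advancing +1, or +2 across a Feb 29):
  2328: Wed  2329: Thu (+1)  2330: Fri (+1)  2331: Sat (+1)  2332: Mon (+2) ✓
  2333: Tue (+1)  2334: Wed (+1)  2335: Thu (+1)  2336: Sat (+2)  2337: Sun (+1)
  2338: Mon (+1) ✓  2339: Tue (+1)  2340: Thu (+2)  2341: Fri (+1)  … (13 more years) …
  2355: Mon (+1) ✓  2356: Wed (+2)  2357: Thu (+1)  2358: Fri (+1)  2359: Sat (+1)
  2360: Mon (+2) ✓  2361: Tue (+1)  2362: Wed (+1)  2363: Thu (+1)  2364: Sat (+2)
  2365: Sun (+1)  2366: Mon (+1) ✓  2367: Tue (+1)  2368: Thu (+2)
Monday years: 2332, 2338, 2349, 2355, 2360, 2366 — 6 in total.

6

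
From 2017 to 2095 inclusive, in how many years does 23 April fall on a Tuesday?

11

Track 23 April's weekday year by year (advancing +1, or +2 across a Feb 29):
  2017: Sun  2018: Mon (+1)  2019: Tue (+1) ✓  2020: Thu (+2)  2021: Fri (+1)
  2022: Sat (+1)  2023: Sun (+1)  2024: Tue (+2) ✓  2025: Wed (+1)  2026: Thu (+1)
  2027: Fri (+1)  2028: Sun (+2)  2029: Mon (+1)  2030: Tue (+1) ✓  … (51 more years) …
  2082: Thu (+1)  2083: Fri (+1)  2084: Sun (+2)  2085: Mon (+1)  2086: Tue (+1) ✓
  2087: Wed (+1)  2088: Fri (+2)  2089: Sat (+1)  2090: Sun (+1)  2091: Mon (+1)
  2092: Wed (+2)  2093: Thu (+1)  2094: Fri (+1)  2095: Sat (+1)
Tuesday years: 2019, 2024, 2030, 2041, 2047, 2052, 2058, 2069, 2075, 2080, 2086 — 11 in total.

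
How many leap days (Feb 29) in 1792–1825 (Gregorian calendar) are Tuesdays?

Leap years in 1792–1825: 8 of them.
Feb 29 weekday advances by 5 (mod 7) from one leap year to the next four years later (or differs when a century non-leap intervenes).
Leap-day weekdays: 1792:Wed 1796:Mon 1804:Wed 1808:Mon 1812:Sat 1816:Thu 1820:Tue✓ 1824:Sun
Tuesday: 1820 → 1.

1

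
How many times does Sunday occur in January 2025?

4

January 2025 has 31 days and begins on Wednesday.
The first Sunday is January 5.
Sundays fall on 5, 12, 19, 26 — that's 4.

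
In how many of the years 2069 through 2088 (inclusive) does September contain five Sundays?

6

September has 30 days; it has five Sundays when Sunday falls among the first (month-length − 28) days — i.e. when September 1 is one of Sunday/Saturday.
September 1 by year: 2069:Sun✓ 2070:Mon 2071:Tue 2072:Thu 2073:Fri 2074:Sat✓ 2075:Sun✓ 2076:Tue 2077:Wed 2078:Thu 2079:Fri 2080:Sun✓ 2081:Mon 2082:Tue 2083:Wed 2084:Fri 2085:Sat✓ 2086:Sun✓ 2087:Mon 2088:Wed
Years with five Sundays: 2069, 2074, 2075, 2080, 2085, 2086 → 6.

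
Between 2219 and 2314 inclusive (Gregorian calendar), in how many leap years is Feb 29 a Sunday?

Leap years in 2219–2314: 23 of them.
Feb 29 weekday advances by 5 (mod 7) from one leap year to the next four years later (or differs when a century non-leap intervenes).
Leap-day weekdays: 2220:Tue 2224:Sun✓ 2228:Fri 2232:Wed 2236:Mon 2240:Sat 2244:Thu 2248:Tue 2252:Sun✓ 2256:Fri 2260:Wed 2264:Mon 2268:Sat 2272:Thu 2276:Tue 2280:Sun✓ 2284:Fri 2288:Wed 2292:Mon 2296:Sat 2304:Mon 2308:Sat 2312:Thu
Sunday: 2224, 2252, 2280 → 3.

3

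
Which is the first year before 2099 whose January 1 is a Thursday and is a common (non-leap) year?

2093

Jan 1 advances by 2 weekdays after a leap year and by 1 after a common year.
2099: Jan 1 is Thursday.
2098: Wednesday
2097: Tuesday
2096: Sunday (leap)
2095: Saturday
2094: Friday
2093: Thursday
2093 begins on a Thursday and is a common year.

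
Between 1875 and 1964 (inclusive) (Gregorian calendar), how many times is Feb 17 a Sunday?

14

Track Feb 17's weekday year by year (advancing +1, or +2 across a Feb 29):
  1875: Wed  1876: Thu (+1)  1877: Sat (+2)  1878: Sun (+1) ✓  1879: Mon (+1)
  1880: Tue (+1)  1881: Thu (+2)  1882: Fri (+1)  1883: Sat (+1)  1884: Sun (+1) ✓
  1885: Tue (+2)  1886: Wed (+1)  1887: Thu (+1)  1888: Fri (+1)  … (62 more years) …
  1951: Sat (+1)  1952: Sun (+1) ✓  1953: Tue (+2)  1954: Wed (+1)  1955: Thu (+1)
  1956: Fri (+1)  1957: Sun (+2) ✓  1958: Mon (+1)  1959: Tue (+1)  1960: Wed (+1)
  1961: Fri (+2)  1962: Sat (+1)  1963: Sun (+1) ✓  1964: Mon (+1)
Sunday years: 1878, 1884, 1889, 1895, 1901, 1907, 1918, 1924, 1929, 1935, 1946, 1952, 1957, 1963 — 14 in total.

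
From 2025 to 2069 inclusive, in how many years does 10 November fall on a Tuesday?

Track 10 November's weekday year by year (advancing +1, or +2 across a Feb 29):
  2025: Mon  2026: Tue (+1) ✓  2027: Wed (+1)  2028: Fri (+2)  2029: Sat (+1)
  2030: Sun (+1)  2031: Mon (+1)  2032: Wed (+2)  2033: Thu (+1)  2034: Fri (+1)
  2035: Sat (+1)  2036: Mon (+2)  2037: Tue (+1) ✓  2038: Wed (+1)  … (17 more years) …
  2056: Fri (+2)  2057: Sat (+1)  2058: Sun (+1)  2059: Mon (+1)  2060: Wed (+2)
  2061: Thu (+1)  2062: Fri (+1)  2063: Sat (+1)  2064: Mon (+2)  2065: Tue (+1) ✓
  2066: Wed (+1)  2067: Thu (+1)  2068: Sat (+2)  2069: Sun (+1)
Tuesday years: 2026, 2037, 2043, 2048, 2054, 2065 — 6 in total.

6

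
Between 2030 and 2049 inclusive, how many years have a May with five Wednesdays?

8

May has 31 days; it has five Wednesdays when Wednesday falls among the first (month-length − 28) days — i.e. when May 1 is one of Wednesday/Tuesday/Monday.
May 1 by year: 2030:Wed✓ 2031:Thu 2032:Sat 2033:Sun 2034:Mon✓ 2035:Tue✓ 2036:Thu 2037:Fri 2038:Sat 2039:Sun 2040:Tue✓ 2041:Wed✓ 2042:Thu 2043:Fri 2044:Sun 2045:Mon✓ 2046:Tue✓ 2047:Wed✓ 2048:Fri 2049:Sat
Years with five Wednesdays: 2030, 2034, 2035, 2040, 2041, 2045, 2046, 2047 → 8.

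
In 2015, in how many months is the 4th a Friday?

Check the 4th of each month of 2015: Jan 4: Sun, Feb 4: Wed, Mar 4: Wed, Apr 4: Sat, May 4: Mon, Jun 4: Thu, Jul 4: Sat, Aug 4: Tue, Sep 4: Fri, Oct 4: Sun, Nov 4: Wed, Dec 4: Fri.
Friday occurs in September, December — 2 months.

2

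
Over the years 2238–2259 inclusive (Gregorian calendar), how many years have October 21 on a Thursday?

4

Track October 21's weekday year by year (advancing +1, or +2 across a Feb 29):
  2238: Sun  2239: Mon (+1)  2240: Wed (+2)  2241: Thu (+1) ✓  2242: Fri (+1)
  2243: Sat (+1)  2244: Mon (+2)  2245: Tue (+1)  2246: Wed (+1)  2247: Thu (+1) ✓
  2248: Sat (+2)  2249: Sun (+1)  2250: Mon (+1)  2251: Tue (+1)  2252: Thu (+2) ✓
  2253: Fri (+1)  2254: Sat (+1)  2255: Sun (+1)  2256: Tue (+2)  2257: Wed (+1)
  2258: Thu (+1) ✓  2259: Fri (+1)
Thursday years: 2241, 2247, 2252, 2258 — 4 in total.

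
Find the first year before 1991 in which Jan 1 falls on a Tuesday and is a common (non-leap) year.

1985

Jan 1 advances by 2 weekdays after a leap year and by 1 after a common year.
1991: Jan 1 is Tuesday.
1990: Monday
1989: Sunday
1988: Friday (leap)
1987: Thursday
1986: Wednesday
1985: Tuesday
1985 begins on a Tuesday and is a common year.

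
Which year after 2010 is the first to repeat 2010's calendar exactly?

Two years share a calendar iff Jan 1 falls on the same weekday and both are leap or both are common. 2010: Jan 1 is Friday, common year.
2011: Jan 1 Saturday, common
2012: Jan 1 Sunday, leap
2013: Jan 1 Tuesday, common
2014: Jan 1 Wednesday, common
2015: Jan 1 Thursday, common
2016: Jan 1 Friday, leap
2017: Jan 1 Sunday, common
2018: Jan 1 Monday, common
2019: Jan 1 Tuesday, common
2020: Jan 1 Wednesday, leap
2021: Jan 1 Friday, common
2021 matches on both conditions.

2021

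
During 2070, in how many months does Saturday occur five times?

A month of length L has five Saturdays iff its first Saturday is on day ≤ L−28 (so day 1–3 in a 31-day month, 1–2 in a 30-day month, day 1 in a leap February).
Checking each month of 2070: Jan starts Wed (31d); Feb starts Sat (28d); Mar starts Sat (31d) ✓; Apr starts Tue (30d); May starts Thu (31d) ✓; Jun starts Sun (30d); Jul starts Tue (31d); Aug starts Fri (31d) ✓; Sep starts Mon (30d); Oct starts Wed (31d); Nov starts Sat (30d) ✓; Dec starts Mon (31d).
Five-Saturday months: March, May, August, November → 4.

4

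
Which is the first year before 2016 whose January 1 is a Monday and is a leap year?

1996

Jan 1 advances by 2 weekdays after a leap year and by 1 after a common year.
2016: Jan 1 is Friday (leap).
2015: Thursday
2014: Wednesday
2013: Tuesday
2012: Sunday (leap)
2011: Saturday
2010: Friday
2009: Thursday
2008: Tuesday (leap)
2007: Monday
2006: Sunday
2005: Saturday
2004: Thursday (leap)
2003: Wednesday
2002: Tuesday
2001: Monday
2000: Saturday (leap)
1999: Friday
1998: Thursday
1997: Wednesday
1996: Monday (leap)
1996 begins on a Monday and is a leap year.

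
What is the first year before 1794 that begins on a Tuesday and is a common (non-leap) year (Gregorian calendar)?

1793

Jan 1 advances by 2 weekdays after a leap year and by 1 after a common year.
1794: Jan 1 is Wednesday.
1793: Tuesday
1793 begins on a Tuesday and is a common year.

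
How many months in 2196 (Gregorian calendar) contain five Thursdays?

4

A month of length L has five Thursdays iff its first Thursday is on day ≤ L−28 (so day 1–3 in a 31-day month, 1–2 in a 30-day month, day 1 in a leap February).
Checking each month of 2196: Jan starts Fri (31d); Feb starts Mon (29d); Mar starts Tue (31d) ✓; Apr starts Fri (30d); May starts Sun (31d); Jun starts Wed (30d) ✓; Jul starts Fri (31d); Aug starts Mon (31d); Sep starts Thu (30d) ✓; Oct starts Sat (31d); Nov starts Tue (30d); Dec starts Thu (31d) ✓.
Five-Thursday months: March, June, September, December → 4.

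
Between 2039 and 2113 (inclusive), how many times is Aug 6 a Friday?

10

Track Aug 6's weekday year by year (advancing +1, or +2 across a Feb 29):
  2039: Sat  2040: Mon (+2)  2041: Tue (+1)  2042: Wed (+1)  2043: Thu (+1)
  2044: Sat (+2)  2045: Sun (+1)  2046: Mon (+1)  2047: Tue (+1)  2048: Thu (+2)
  2049: Fri (+1) ✓  2050: Sat (+1)  2051: Sun (+1)  2052: Tue (+2)  … (47 more years) …
  2100: Fri (+1) ✓  2101: Sat (+1)  2102: Sun (+1)  2103: Mon (+1)  2104: Wed (+2)
  2105: Thu (+1)  2106: Fri (+1) ✓  2107: Sat (+1)  2108: Mon (+2)  2109: Tue (+1)
  2110: Wed (+1)  2111: Thu (+1)  2112: Sat (+2)  2113: Sun (+1)
Friday years: 2049, 2055, 2060, 2066, 2077, 2083, 2088, 2094, 2100, 2106 — 10 in total.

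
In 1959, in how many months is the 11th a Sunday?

Check the 11th of each month of 1959: Jan 11: Sun, Feb 11: Wed, Mar 11: Wed, Apr 11: Sat, May 11: Mon, Jun 11: Thu, Jul 11: Sat, Aug 11: Tue, Sep 11: Fri, Oct 11: Sun, Nov 11: Wed, Dec 11: Fri.
Sunday occurs in January, October — 2 months.

2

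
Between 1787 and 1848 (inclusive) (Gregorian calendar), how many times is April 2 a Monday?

9

Track April 2's weekday year by year (advancing +1, or +2 across a Feb 29):
  1787: Mon ✓  1788: Wed (+2)  1789: Thu (+1)  1790: Fri (+1)  1791: Sat (+1)
  1792: Mon (+2) ✓  1793: Tue (+1)  1794: Wed (+1)  1795: Thu (+1)  1796: Sat (+2)
  1797: Sun (+1)  1798: Mon (+1) ✓  1799: Tue (+1)  1800: Wed (+1)  … (34 more years) …
  1835: Thu (+1)  1836: Sat (+2)  1837: Sun (+1)  1838: Mon (+1) ✓  1839: Tue (+1)
  1840: Thu (+2)  1841: Fri (+1)  1842: Sat (+1)  1843: Sun (+1)  1844: Tue (+2)
  1845: Wed (+1)  1846: Thu (+1)  1847: Fri (+1)  1848: Sun (+2)
Monday years: 1787, 1792, 1798, 1804, 1810, 1821, 1827, 1832, 1838 — 9 in total.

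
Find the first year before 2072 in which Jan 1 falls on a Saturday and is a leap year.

Jan 1 advances by 2 weekdays after a leap year and by 1 after a common year.
2072: Jan 1 is Friday (leap).
2071: Thursday
2070: Wednesday
2069: Tuesday
2068: Sunday (leap)
2067: Saturday
2066: Friday
2065: Thursday
2064: Tuesday (leap)
2063: Monday
2062: Sunday
2061: Saturday
2060: Thursday (leap)
2059: Wednesday
2058: Tuesday
2057: Monday
2056: Saturday (leap)
2056 begins on a Saturday and is a leap year.

2056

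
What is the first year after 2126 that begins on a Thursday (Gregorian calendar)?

Jan 1 advances by 2 weekdays after a leap year and by 1 after a common year.
2126: Jan 1 is Tuesday.
2127: Wednesday
2128: Thursday (leap)
2128 begins on a Thursday

2128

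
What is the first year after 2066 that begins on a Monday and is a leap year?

2080

Jan 1 advances by 2 weekdays after a leap year and by 1 after a common year.
2066: Jan 1 is Friday.
2067: Saturday
2068: Sunday (leap)
2069: Tuesday
2070: Wednesday
2071: Thursday
2072: Friday (leap)
2073: Sunday
2074: Monday
2075: Tuesday
2076: Wednesday (leap)
2077: Friday
2078: Saturday
2079: Sunday
2080: Monday (leap)
2080 begins on a Monday and is a leap year.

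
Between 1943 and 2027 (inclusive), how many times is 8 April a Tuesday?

12

Track 8 April's weekday year by year (advancing +1, or +2 across a Feb 29):
  1943: Thu  1944: Sat (+2)  1945: Sun (+1)  1946: Mon (+1)  1947: Tue (+1) ✓
  1948: Thu (+2)  1949: Fri (+1)  1950: Sat (+1)  1951: Sun (+1)  1952: Tue (+2) ✓
  1953: Wed (+1)  1954: Thu (+1)  1955: Fri (+1)  1956: Sun (+2)  … (57 more years) …
  2014: Tue (+1) ✓  2015: Wed (+1)  2016: Fri (+2)  2017: Sat (+1)  2018: Sun (+1)
  2019: Mon (+1)  2020: Wed (+2)  2021: Thu (+1)  2022: Fri (+1)  2023: Sat (+1)
  2024: Mon (+2)  2025: Tue (+1) ✓  2026: Wed (+1)  2027: Thu (+1)
Tuesday years: 1947, 1952, 1958, 1969, 1975, 1980, 1986, 1997, 2003, 2008, 2014, 2025 — 12 in total.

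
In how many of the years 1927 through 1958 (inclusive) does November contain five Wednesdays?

November has 30 days; it has five Wednesdays when Wednesday falls among the first (month-length − 28) days — i.e. when November 1 is one of Wednesday/Tuesday.
November 1 by year: 1927:Tue✓ 1928:Thu 1929:Fri 1930:Sat 1931:Sun 1932:Tue✓ 1933:Wed✓ 1934:Thu 1935:Fri 1936:Sun 1937:Mon 1938:Tue✓ 1939:Wed✓ 1940:Fri 1941:Sat 1942:Sun 1943:Mon 1944:Wed✓ 1945:Thu 1946:Fri 1947:Sat 1948:Mon 1949:Tue✓ 1950:Wed✓ 1951:Thu 1952:Sat 1953:Sun 1954:Mon 1955:Tue✓ 1956:Thu 1957:Fri 1958:Sat
Years with five Wednesdays: 1927, 1932, 1933, 1938, 1939, 1944, 1949, 1950, 1955 → 9.

9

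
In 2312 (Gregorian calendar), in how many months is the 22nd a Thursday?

2

Check the 22nd of each month of 2312: Jan 22: Mon, Feb 22: Thu, Mar 22: Fri, Apr 22: Mon, May 22: Wed, Jun 22: Sat, Jul 22: Mon, Aug 22: Thu, Sep 22: Sun, Oct 22: Tue, Nov 22: Fri, Dec 22: Sun.
Thursday occurs in February, August — 2 months.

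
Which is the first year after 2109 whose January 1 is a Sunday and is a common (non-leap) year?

Jan 1 advances by 2 weekdays after a leap year and by 1 after a common year.
2109: Jan 1 is Tuesday.
2110: Wednesday
2111: Thursday
2112: Friday (leap)
2113: Sunday
2113 begins on a Sunday and is a common year.

2113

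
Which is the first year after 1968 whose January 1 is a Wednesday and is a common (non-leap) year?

Jan 1 advances by 2 weekdays after a leap year and by 1 after a common year.
1968: Jan 1 is Monday (leap).
1969: Wednesday
1969 begins on a Wednesday and is a common year.

1969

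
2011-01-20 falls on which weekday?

Thursday

January 1, 2011 is a Saturday.
January 20 is day 20 of the year, i.e. 19 days after Jan 1.
19 mod 7 = 5, so advance 5 weekdays from Saturday: Thursday.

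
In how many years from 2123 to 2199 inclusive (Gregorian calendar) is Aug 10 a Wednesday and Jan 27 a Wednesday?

3

Check each year's weekday for Aug 10 and Jan 27:
  2123: Tue/Wed  2124: Thu/Thu  2125: Fri/Sat  2126: Sat/Sun  2127: Sun/Mon  2128: Tue/Tue  2129: Wed/Thu  2130: Thu/Fri  2131: Fri/Sat  2132: Sun/Sun  2133: Mon/Tue  2134: Tue/Wed  2135: Wed/Thu  2136: Fri/Fri  …(49 more)…  2186: Thu/Fri  2187: Fri/Sat  2188: Sun/Sun  2189: Mon/Tue  2190: Tue/Wed  2191: Wed/Thu  2192: Fri/Fri  2193: Sat/Sun  2194: Sun/Mon  2195: Mon/Tue  2196: Wed/Wed ✓  2197: Thu/Fri  2198: Fri/Sat  2199: Sat/Sun
Both conditions hold in: 2140, 2168, 2196 — 3.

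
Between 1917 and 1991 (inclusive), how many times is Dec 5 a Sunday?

10

Track Dec 5's weekday year by year (advancing +1, or +2 across a Feb 29):
  1917: Wed  1918: Thu (+1)  1919: Fri (+1)  1920: Sun (+2) ✓  1921: Mon (+1)
  1922: Tue (+1)  1923: Wed (+1)  1924: Fri (+2)  1925: Sat (+1)  1926: Sun (+1) ✓
  1927: Mon (+1)  1928: Wed (+2)  1929: Thu (+1)  1930: Fri (+1)  … (47 more years) …
  1978: Tue (+1)  1979: Wed (+1)  1980: Fri (+2)  1981: Sat (+1)  1982: Sun (+1) ✓
  1983: Mon (+1)  1984: Wed (+2)  1985: Thu (+1)  1986: Fri (+1)  1987: Sat (+1)
  1988: Mon (+2)  1989: Tue (+1)  1990: Wed (+1)  1991: Thu (+1)
Sunday years: 1920, 1926, 1937, 1943, 1948, 1954, 1965, 1971, 1976, 1982 — 10 in total.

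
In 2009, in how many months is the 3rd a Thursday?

2

Check the 3rd of each month of 2009: Jan 3: Sat, Feb 3: Tue, Mar 3: Tue, Apr 3: Fri, May 3: Sun, Jun 3: Wed, Jul 3: Fri, Aug 3: Mon, Sep 3: Thu, Oct 3: Sat, Nov 3: Tue, Dec 3: Thu.
Thursday occurs in September, December — 2 months.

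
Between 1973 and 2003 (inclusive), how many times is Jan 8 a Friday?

Track Jan 8's weekday year by year (advancing +1, or +2 across a Feb 29):
  1973: Mon  1974: Tue (+1)  1975: Wed (+1)  1976: Thu (+1)  1977: Sat (+2)
  1978: Sun (+1)  1979: Mon (+1)  1980: Tue (+1)  1981: Thu (+2)  1982: Fri (+1) ✓
  1983: Sat (+1)  1984: Sun (+1)  1985: Tue (+2)  1986: Wed (+1)  … (3 more years) …
  1990: Mon (+1)  1991: Tue (+1)  1992: Wed (+1)  1993: Fri (+2) ✓  1994: Sat (+1)
  1995: Sun (+1)  1996: Mon (+1)  1997: Wed (+2)  1998: Thu (+1)  1999: Fri (+1) ✓
  2000: Sat (+1)  2001: Mon (+2)  2002: Tue (+1)  2003: Wed (+1)
Friday years: 1982, 1988, 1993, 1999 — 4 in total.

4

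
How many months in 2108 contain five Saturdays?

4

A month of length L has five Saturdays iff its first Saturday is on day ≤ L−28 (so day 1–3 in a 31-day month, 1–2 in a 30-day month, day 1 in a leap February).
Checking each month of 2108: Jan starts Sun (31d); Feb starts Wed (29d); Mar starts Thu (31d) ✓; Apr starts Sun (30d); May starts Tue (31d); Jun starts Fri (30d) ✓; Jul starts Sun (31d); Aug starts Wed (31d); Sep starts Sat (30d) ✓; Oct starts Mon (31d); Nov starts Thu (30d); Dec starts Sat (31d) ✓.
Five-Saturday months: March, June, September, December → 4.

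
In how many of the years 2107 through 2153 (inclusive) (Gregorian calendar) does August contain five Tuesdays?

20

August has 31 days; it has five Tuesdays when Tuesday falls among the first (month-length − 28) days — i.e. when August 1 is one of Tuesday/Monday/Sunday.
August 1 by year: 2107:Mon✓ 2108:Wed 2109:Thu 2110:Fri 2111:Sat 2112:Mon✓ 2113:Tue✓ 2114:Wed 2115:Thu 2116:Sat 2117:Sun✓ 2118:Mon✓ 2119:Tue✓ 2120:Thu 2121:Fri …(17 more)… 2139:Sat 2140:Mon✓ 2141:Tue✓ 2142:Wed 2143:Thu 2144:Sat 2145:Sun✓ 2146:Mon✓ 2147:Tue✓ 2148:Thu 2149:Fri 2150:Sat 2151:Sun✓ 2152:Tue✓ 2153:Wed
Years with five Tuesdays: 2107, 2112, 2113, 2117, 2118, 2119, 2123, 2124, 2128, 2129, 2130, 2134, 2135, 2140, 2141, 2145, 2146, 2147, 2151, 2152 → 20.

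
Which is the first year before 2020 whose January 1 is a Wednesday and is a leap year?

Jan 1 advances by 2 weekdays after a leap year and by 1 after a common year.
2020: Jan 1 is Wednesday (leap).
2019: Tuesday
2018: Monday
2017: Sunday
2016: Friday (leap)
2015: Thursday
2014: Wednesday
2013: Tuesday
2012: Sunday (leap)
2011: Saturday
2010: Friday
2009: Thursday
2008: Tuesday (leap)
2007: Monday
2006: Sunday
2005: Saturday
2004: Thursday (leap)
2003: Wednesday
2002: Tuesday
2001: Monday
2000: Saturday (leap)
1999: Friday
1998: Thursday
1997: Wednesday
1996: Monday (leap)
1995: Sunday
1994: Saturday
1993: Friday
1992: Wednesday (leap)
1992 begins on a Wednesday and is a leap year.

1992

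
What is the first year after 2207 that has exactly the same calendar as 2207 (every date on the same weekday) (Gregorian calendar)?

Two years share a calendar iff Jan 1 falls on the same weekday and both are leap or both are common. 2207: Jan 1 is Thursday, common year.
2208: Jan 1 Friday, leap
2209: Jan 1 Sunday, common
2210: Jan 1 Monday, common
2211: Jan 1 Tuesday, common
2212: Jan 1 Wednesday, leap
2213: Jan 1 Friday, common
2214: Jan 1 Saturday, common
2215: Jan 1 Sunday, common
2216: Jan 1 Monday, leap
2217: Jan 1 Wednesday, common
2218: Jan 1 Thursday, common
2218 matches on both conditions.

2218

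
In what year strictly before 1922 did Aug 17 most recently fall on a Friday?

1917

From one year to the next, a fixed date's weekday advances by 1, or by 2 when a Feb 29 lies between the two dates.
1922: August 17 is Thursday.
1921: Wednesday (−1)
1920: Tuesday (−1)
1919: Sunday (−2)
1918: Saturday (−1)
1917: Friday (−1)
Aug 17 falls on a Friday in 1917.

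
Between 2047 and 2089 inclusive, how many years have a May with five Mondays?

19

May has 31 days; it has five Mondays when Monday falls among the first (month-length − 28) days — i.e. when May 1 is one of Monday/Sunday/Saturday.
May 1 by year: 2047:Wed 2048:Fri 2049:Sat✓ 2050:Sun✓ 2051:Mon✓ 2052:Wed 2053:Thu 2054:Fri 2055:Sat✓ 2056:Mon✓ 2057:Tue 2058:Wed 2059:Thu 2060:Sat✓ 2061:Sun✓ …(13 more)… 2075:Wed 2076:Fri 2077:Sat✓ 2078:Sun✓ 2079:Mon✓ 2080:Wed 2081:Thu 2082:Fri 2083:Sat✓ 2084:Mon✓ 2085:Tue 2086:Wed 2087:Thu 2088:Sat✓ 2089:Sun✓
Years with five Mondays: 2049, 2050, 2051, 2055, 2056, 2060, 2061, 2062, 2066, 2067, 2072, 2073, 2077, 2078, 2079, 2083, 2084, 2088, 2089 → 19.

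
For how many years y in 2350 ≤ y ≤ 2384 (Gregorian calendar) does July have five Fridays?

15

July has 31 days; it has five Fridays when Friday falls among the first (month-length − 28) days — i.e. when July 1 is one of Friday/Thursday/Wednesday.
July 1 by year: 2350:Sat 2351:Sun 2352:Tue 2353:Wed✓ 2354:Thu✓ 2355:Fri✓ 2356:Sun 2357:Mon 2358:Tue 2359:Wed✓ 2360:Fri✓ 2361:Sat 2362:Sun 2363:Mon 2364:Wed✓ …(5 more)… 2370:Wed✓ 2371:Thu✓ 2372:Sat 2373:Sun 2374:Mon 2375:Tue 2376:Thu✓ 2377:Fri✓ 2378:Sat 2379:Sun 2380:Tue 2381:Wed✓ 2382:Thu✓ 2383:Fri✓ 2384:Sun
Years with five Fridays: 2353, 2354, 2355, 2359, 2360, 2364, 2365, 2366, 2370, 2371, 2376, 2377, 2381, 2382, 2383 → 15.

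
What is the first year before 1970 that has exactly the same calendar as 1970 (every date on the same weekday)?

Two years share a calendar iff Jan 1 falls on the same weekday and both are leap or both are common. 1970: Jan 1 is Thursday, common year.
1969: Jan 1 Wednesday, common
1968: Jan 1 Monday, leap
1967: Jan 1 Sunday, common
1966: Jan 1 Saturday, common
1965: Jan 1 Friday, common
1964: Jan 1 Wednesday, leap
1963: Jan 1 Tuesday, common
1962: Jan 1 Monday, common
1961: Jan 1 Sunday, common
1960: Jan 1 Friday, leap
1959: Jan 1 Thursday, common
1959 matches on both conditions.

1959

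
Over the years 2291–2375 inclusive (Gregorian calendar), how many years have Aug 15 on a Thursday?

Track Aug 15's weekday year by year (advancing +1, or +2 across a Feb 29):
  2291: Sat  2292: Mon (+2)  2293: Tue (+1)  2294: Wed (+1)  2295: Thu (+1) ✓
  2296: Sat (+2)  2297: Sun (+1)  2298: Mon (+1)  2299: Tue (+1)  2300: Wed (+1)
  2301: Thu (+1) ✓  2302: Fri (+1)  2303: Sat (+1)  2304: Mon (+2)  … (57 more years) …
  2362: Wed (+1)  2363: Thu (+1) ✓  2364: Sat (+2)  2365: Sun (+1)  2366: Mon (+1)
  2367: Tue (+1)  2368: Thu (+2) ✓  2369: Fri (+1)  2370: Sat (+1)  2371: Sun (+1)
  2372: Tue (+2)  2373: Wed (+1)  2374: Thu (+1) ✓  2375: Fri (+1)
Thursday years: 2295, 2301, 2307, 2312, 2318, 2329, 2335, 2340, 2346, 2357, 2363, 2368, 2374 — 13 in total.

13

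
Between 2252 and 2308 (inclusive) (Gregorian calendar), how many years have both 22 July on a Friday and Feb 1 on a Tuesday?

Check each year's weekday for 22 July and Feb 1:
  2252: Thu/Sun  2253: Fri/Tue ✓  2254: Sat/Wed  2255: Sun/Thu  2256: Tue/Fri  2257: Wed/Sun  2258: Thu/Mon  2259: Fri/Tue ✓  2260: Sun/Wed  2261: Mon/Fri  2262: Tue/Sat  2263: Wed/Sun  2264: Fri/Mon  2265: Sat/Wed  …(29 more)…  2295: Mon/Fri  2296: Wed/Sat  2297: Thu/Mon  2298: Fri/Tue ✓  2299: Sat/Wed  2300: Sun/Thu  2301: Mon/Fri  2302: Tue/Sat  2303: Wed/Sun  2304: Fri/Mon  2305: Sat/Wed  2306: Sun/Thu  2307: Mon/Fri  2308: Wed/Sat
Both conditions hold in: 2253, 2259, 2270, 2281, 2287, 2298 — 6.

6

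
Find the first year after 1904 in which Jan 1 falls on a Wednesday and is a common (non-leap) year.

Jan 1 advances by 2 weekdays after a leap year and by 1 after a common year.
1904: Jan 1 is Friday (leap).
1905: Sunday
1906: Monday
1907: Tuesday
1908: Wednesday (leap)
1909: Friday
1910: Saturday
1911: Sunday
1912: Monday (leap)
1913: Wednesday
1913 begins on a Wednesday and is a common year.

1913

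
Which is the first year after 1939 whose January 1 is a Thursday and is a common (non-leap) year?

Jan 1 advances by 2 weekdays after a leap year and by 1 after a common year.
1939: Jan 1 is Sunday.
1940: Monday (leap)
1941: Wednesday
1942: Thursday
1942 begins on a Thursday and is a common year.

1942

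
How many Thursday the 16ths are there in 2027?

2

Check the 16th of each month of 2027: Jan 16: Sat, Feb 16: Tue, Mar 16: Tue, Apr 16: Fri, May 16: Sun, Jun 16: Wed, Jul 16: Fri, Aug 16: Mon, Sep 16: Thu, Oct 16: Sat, Nov 16: Tue, Dec 16: Thu.
Thursday occurs in September, December — 2 months.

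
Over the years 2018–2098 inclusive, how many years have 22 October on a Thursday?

Track 22 October's weekday year by year (advancing +1, or +2 across a Feb 29):
  2018: Mon  2019: Tue (+1)  2020: Thu (+2) ✓  2021: Fri (+1)  2022: Sat (+1)
  2023: Sun (+1)  2024: Tue (+2)  2025: Wed (+1)  2026: Thu (+1) ✓  2027: Fri (+1)
  2028: Sun (+2)  2029: Mon (+1)  2030: Tue (+1)  2031: Wed (+1)  … (53 more years) …
  2085: Mon (+1)  2086: Tue (+1)  2087: Wed (+1)  2088: Fri (+2)  2089: Sat (+1)
  2090: Sun (+1)  2091: Mon (+1)  2092: Wed (+2)  2093: Thu (+1) ✓  2094: Fri (+1)
  2095: Sat (+1)  2096: Mon (+2)  2097: Tue (+1)  2098: Wed (+1)
Thursday years: 2020, 2026, 2037, 2043, 2048, 2054, 2065, 2071, 2076, 2082, 2093 — 11 in total.

11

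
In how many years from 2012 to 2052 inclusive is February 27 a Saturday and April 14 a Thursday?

Check each year's weekday for February 27 and April 14:
  2012: Mon/Sat  2013: Wed/Sun  2014: Thu/Mon  2015: Fri/Tue  2016: Sat/Thu ✓  2017: Mon/Fri  2018: Tue/Sat  2019: Wed/Sun  2020: Thu/Tue  2021: Sat/Wed  2022: Sun/Thu  2023: Mon/Fri  2024: Tue/Sun  2025: Thu/Mon  …(13 more)…  2039: Sun/Thu  2040: Mon/Sat  2041: Wed/Sun  2042: Thu/Mon  2043: Fri/Tue  2044: Sat/Thu ✓  2045: Mon/Fri  2046: Tue/Sat  2047: Wed/Sun  2048: Thu/Tue  2049: Sat/Wed  2050: Sun/Thu  2051: Mon/Fri  2052: Tue/Sun
Both conditions hold in: 2016, 2044 — 2.

2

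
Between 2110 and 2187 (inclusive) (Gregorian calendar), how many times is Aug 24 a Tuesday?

11

Track Aug 24's weekday year by year (advancing +1, or +2 across a Feb 29):
  2110: Sun  2111: Mon (+1)  2112: Wed (+2)  2113: Thu (+1)  2114: Fri (+1)
  2115: Sat (+1)  2116: Mon (+2)  2117: Tue (+1) ✓  2118: Wed (+1)  2119: Thu (+1)
  2120: Sat (+2)  2121: Sun (+1)  2122: Mon (+1)  2123: Tue (+1) ✓  … (50 more years) …
  2174: Wed (+1)  2175: Thu (+1)  2176: Sat (+2)  2177: Sun (+1)  2178: Mon (+1)
  2179: Tue (+1) ✓  2180: Thu (+2)  2181: Fri (+1)  2182: Sat (+1)  2183: Sun (+1)
  2184: Tue (+2) ✓  2185: Wed (+1)  2186: Thu (+1)  2187: Fri (+1)
Tuesday years: 2117, 2123, 2128, 2134, 2145, 2151, 2156, 2162, 2173, 2179, 2184 — 11 in total.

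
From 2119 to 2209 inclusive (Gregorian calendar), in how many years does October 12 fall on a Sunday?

14

Track October 12's weekday year by year (advancing +1, or +2 across a Feb 29):
  2119: Thu  2120: Sat (+2)  2121: Sun (+1) ✓  2122: Mon (+1)  2123: Tue (+1)
  2124: Thu (+2)  2125: Fri (+1)  2126: Sat (+1)  2127: Sun (+1) ✓  2128: Tue (+2)
  2129: Wed (+1)  2130: Thu (+1)  2131: Fri (+1)  2132: Sun (+2) ✓  … (63 more years) …
  2196: Wed (+2)  2197: Thu (+1)  2198: Fri (+1)  2199: Sat (+1)  2200: Sun (+1) ✓
  2201: Mon (+1)  2202: Tue (+1)  2203: Wed (+1)  2204: Fri (+2)  2205: Sat (+1)
  2206: Sun (+1) ✓  2207: Mon (+1)  2208: Wed (+2)  2209: Thu (+1)
Sunday years: 2121, 2127, 2132, 2138, 2149, 2155, 2160, 2166, 2177, 2183, 2188, 2194, 2200, 2206 — 14 in total.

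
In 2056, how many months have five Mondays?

A month of length L has five Mondays iff its first Monday is on day ≤ L−28 (so day 1–3 in a 31-day month, 1–2 in a 30-day month, day 1 in a leap February).
Checking each month of 2056: Jan starts Sat (31d) ✓; Feb starts Tue (29d); Mar starts Wed (31d); Apr starts Sat (30d); May starts Mon (31d) ✓; Jun starts Thu (30d); Jul starts Sat (31d) ✓; Aug starts Tue (31d); Sep starts Fri (30d); Oct starts Sun (31d) ✓; Nov starts Wed (30d); Dec starts Fri (31d).
Five-Monday months: January, May, July, October → 4.

4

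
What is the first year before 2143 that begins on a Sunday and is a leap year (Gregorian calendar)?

Jan 1 advances by 2 weekdays after a leap year and by 1 after a common year.
2143: Jan 1 is Tuesday.
2142: Monday
2141: Sunday
2140: Friday (leap)
2139: Thursday
2138: Wednesday
2137: Tuesday
2136: Sunday (leap)
2136 begins on a Sunday and is a leap year.

2136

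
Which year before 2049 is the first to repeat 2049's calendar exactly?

Two years share a calendar iff Jan 1 falls on the same weekday and both are leap or both are common. 2049: Jan 1 is Friday, common year.
2048: Jan 1 Wednesday, leap
2047: Jan 1 Tuesday, common
2046: Jan 1 Monday, common
2045: Jan 1 Sunday, common
2044: Jan 1 Friday, leap
2043: Jan 1 Thursday, common
2042: Jan 1 Wednesday, common
2041: Jan 1 Tuesday, common
2040: Jan 1 Sunday, leap
2039: Jan 1 Saturday, common
2038: Jan 1 Friday, common
2038 matches on both conditions.

2038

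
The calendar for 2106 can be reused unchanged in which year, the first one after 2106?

Two years share a calendar iff Jan 1 falls on the same weekday and both are leap or both are common. 2106: Jan 1 is Friday, common year.
2107: Jan 1 Saturday, common
2108: Jan 1 Sunday, leap
2109: Jan 1 Tuesday, common
2110: Jan 1 Wednesday, common
2111: Jan 1 Thursday, common
2112: Jan 1 Friday, leap
2113: Jan 1 Sunday, common
2114: Jan 1 Monday, common
2115: Jan 1 Tuesday, common
2116: Jan 1 Wednesday, leap
2117: Jan 1 Friday, common
2117 matches on both conditions.

2117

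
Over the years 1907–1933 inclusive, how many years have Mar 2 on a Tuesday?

4

Track Mar 2's weekday year by year (advancing +1, or +2 across a Feb 29):
  1907: Sat  1908: Mon (+2)  1909: Tue (+1) ✓  1910: Wed (+1)  1911: Thu (+1)
  1912: Sat (+2)  1913: Sun (+1)  1914: Mon (+1)  1915: Tue (+1) ✓  1916: Thu (+2)
  1917: Fri (+1)  1918: Sat (+1)  1919: Sun (+1)  1920: Tue (+2) ✓  1921: Wed (+1)
  1922: Thu (+1)  1923: Fri (+1)  1924: Sun (+2)  1925: Mon (+1)  1926: Tue (+1) ✓
  1927: Wed (+1)  1928: Fri (+2)  1929: Sat (+1)  1930: Sun (+1)  1931: Mon (+1)
  1932: Wed (+2)  1933: Thu (+1)
Tuesday years: 1909, 1915, 1920, 1926 — 4 in total.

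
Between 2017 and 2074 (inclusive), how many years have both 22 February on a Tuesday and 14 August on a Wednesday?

0

Check each year's weekday for 22 February and 14 August:
  2017: Wed/Mon  2018: Thu/Tue  2019: Fri/Wed  2020: Sat/Fri  2021: Mon/Sat  2022: Tue/Sun  2023: Wed/Mon  2024: Thu/Wed  2025: Sat/Thu  2026: Sun/Fri  2027: Mon/Sat  2028: Tue/Mon  2029: Thu/Tue  2030: Fri/Wed  …(30 more)…  2061: Tue/Sun  2062: Wed/Mon  2063: Thu/Tue  2064: Fri/Thu  2065: Sun/Fri  2066: Mon/Sat  2067: Tue/Sun  2068: Wed/Tue  2069: Fri/Wed  2070: Sat/Thu  2071: Sun/Fri  2072: Mon/Sun  2073: Wed/Mon  2074: Thu/Tue
Both conditions hold in: no year — 0.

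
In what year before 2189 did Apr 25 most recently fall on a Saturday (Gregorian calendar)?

From one year to the next, a fixed date's weekday advances by 1, or by 2 when a Feb 29 lies between the two dates.
2189: April 25 is Saturday.
2188: Friday (−1)
2187: Wednesday (−2)
2186: Tuesday (−1)
2185: Monday (−1)
2184: Sunday (−1)
2183: Friday (−2)
2182: Thursday (−1)
2181: Wednesday (−1)
2180: Tuesday (−1)
2179: Sunday (−2)
2178: Saturday (−1)
Apr 25 falls on a Saturday in 2178.

2178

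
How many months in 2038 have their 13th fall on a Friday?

1

Check the 13th of each month of 2038: Jan 13: Wed, Feb 13: Sat, Mar 13: Sat, Apr 13: Tue, May 13: Thu, Jun 13: Sun, Jul 13: Tue, Aug 13: Fri, Sep 13: Mon, Oct 13: Wed, Nov 13: Sat, Dec 13: Mon.
Friday occurs in August — 1 month.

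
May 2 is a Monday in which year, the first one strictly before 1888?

1887

From one year to the next, a fixed date's weekday advances by 1, or by 2 when a Feb 29 lies between the two dates.
1888: May 2 is Wednesday.
1887: Monday (−2)
May 2 falls on a Monday in 1887.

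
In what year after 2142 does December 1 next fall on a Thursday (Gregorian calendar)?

2146

From one year to the next, a fixed date's weekday advances by 1, or by 2 when a Feb 29 lies between the two dates.
2142: December 1 is Saturday.
2143: Sunday (+1)
2144: Tuesday (+2)
2145: Wednesday (+1)
2146: Thursday (+1)
December 1 falls on a Thursday in 2146.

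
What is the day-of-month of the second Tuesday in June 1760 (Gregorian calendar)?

10

June 1, 1760 is a Sunday, so the first Tuesday is the 3rd.
The second Tuesday is 3 + 7 = 10.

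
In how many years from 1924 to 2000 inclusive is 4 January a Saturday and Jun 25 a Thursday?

Check each year's weekday for 4 January and Jun 25:
  1924: Fri/Wed  1925: Sun/Thu  1926: Mon/Fri  1927: Tue/Sat  1928: Wed/Mon  1929: Fri/Tue  1930: Sat/Wed  1931: Sun/Thu  1932: Mon/Sat  1933: Wed/Sun  1934: Thu/Mon  1935: Fri/Tue  1936: Sat/Thu ✓  1937: Mon/Fri  …(49 more)…  1987: Sun/Thu  1988: Mon/Sat  1989: Wed/Sun  1990: Thu/Mon  1991: Fri/Tue  1992: Sat/Thu ✓  1993: Mon/Fri  1994: Tue/Sat  1995: Wed/Sun  1996: Thu/Tue  1997: Sat/Wed  1998: Sun/Thu  1999: Mon/Fri  2000: Tue/Sun
Both conditions hold in: 1936, 1964, 1992 — 3.

3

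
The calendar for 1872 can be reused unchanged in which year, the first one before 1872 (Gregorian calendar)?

Two years share a calendar iff Jan 1 falls on the same weekday and both are leap or both are common. 1872: Jan 1 is Monday, leap year.
1871: Jan 1 Sunday, common
1870: Jan 1 Saturday, common
1869: Jan 1 Friday, common
1868: Jan 1 Wednesday, leap
1867: Jan 1 Tuesday, common
1866: Jan 1 Monday, common
1865: Jan 1 Sunday, common
1864: Jan 1 Friday, leap
1863: Jan 1 Thursday, common
1862: Jan 1 Wednesday, common
1861: Jan 1 Tuesday, common
1860: Jan 1 Sunday, leap
1859: Jan 1 Saturday, common
1858: Jan 1 Friday, common
1857: Jan 1 Thursday, common
1856: Jan 1 Tuesday, leap
1855: Jan 1 Monday, common
1854: Jan 1 Sunday, common
1853: Jan 1 Saturday, common
1852: Jan 1 Thursday, leap
1851: Jan 1 Wednesday, common
1850: Jan 1 Tuesday, common
1849: Jan 1 Monday, common
1848: Jan 1 Saturday, leap
1847: Jan 1 Friday, common
1846: Jan 1 Thursday, common
1845: Jan 1 Wednesday, common
1844: Jan 1 Monday, leap
1844 matches on both conditions.

1844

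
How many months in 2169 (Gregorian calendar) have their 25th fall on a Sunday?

Check the 25th of each month of 2169: Jan 25: Wed, Feb 25: Sat, Mar 25: Sat, Apr 25: Tue, May 25: Thu, Jun 25: Sun, Jul 25: Tue, Aug 25: Fri, Sep 25: Mon, Oct 25: Wed, Nov 25: Sat, Dec 25: Mon.
Sunday occurs in June — 1 month.

1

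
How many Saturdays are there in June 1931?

June 1931 has 30 days and begins on Monday.
The first Saturday is June 6.
Saturdays fall on 6, 13, 20, 27 — that's 4.

4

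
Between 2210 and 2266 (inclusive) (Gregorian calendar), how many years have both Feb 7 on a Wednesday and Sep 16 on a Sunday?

7

Check each year's weekday for Feb 7 and Sep 16:
  2210: Wed/Sun ✓  2211: Thu/Mon  2212: Fri/Wed  2213: Sun/Thu  2214: Mon/Fri  2215: Tue/Sat  2216: Wed/Mon  2217: Fri/Tue  2218: Sat/Wed  2219: Sun/Thu  2220: Mon/Sat  2221: Wed/Sun ✓  2222: Thu/Mon  2223: Fri/Tue  …(29 more)…  2253: Mon/Fri  2254: Tue/Sat  2255: Wed/Sun ✓  2256: Thu/Tue  2257: Sat/Wed  2258: Sun/Thu  2259: Mon/Fri  2260: Tue/Sun  2261: Thu/Mon  2262: Fri/Tue  2263: Sat/Wed  2264: Sun/Fri  2265: Tue/Sat  2266: Wed/Sun ✓
Both conditions hold in: 2210, 2221, 2227, 2238, 2249, 2255, 2266 — 7.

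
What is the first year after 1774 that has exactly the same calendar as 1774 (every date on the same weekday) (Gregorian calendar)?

1785

Two years share a calendar iff Jan 1 falls on the same weekday and both are leap or both are common. 1774: Jan 1 is Saturday, common year.
1775: Jan 1 Sunday, common
1776: Jan 1 Monday, leap
1777: Jan 1 Wednesday, common
1778: Jan 1 Thursday, common
1779: Jan 1 Friday, common
1780: Jan 1 Saturday, leap
1781: Jan 1 Monday, common
1782: Jan 1 Tuesday, common
1783: Jan 1 Wednesday, common
1784: Jan 1 Thursday, leap
1785: Jan 1 Saturday, common
1785 matches on both conditions.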